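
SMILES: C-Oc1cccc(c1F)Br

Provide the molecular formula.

Heavy atoms from the SMILES: 1 Br, 7 C, 1 F, 1 O.
Implicit hydrogens by atom environment:
  3 × C (aromatic): 1 H each → 3
  3 × C (aromatic): no H
  1 × Br: no H
  1 × C: 3 H
  1 × F: no H
  1 × O: no H
  Total hydrogens = 6.
Molecular formula: C7H6BrFO

C7H6BrFO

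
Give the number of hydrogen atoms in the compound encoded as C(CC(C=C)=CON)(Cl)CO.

Hydrogens are implicit in SMILES; fill each atom to its normal valence:
  3 × C: 2 H each → 6
  3 × C: 1 H each → 3
  1 × C: no H
  1 × Cl: no H
  1 × N: 2 H
  1 × O: 1 H
  1 × O: no H
  Total hydrogens = 12.

12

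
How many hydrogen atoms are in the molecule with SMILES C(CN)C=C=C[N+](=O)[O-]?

Hydrogens are implicit in SMILES; fill each atom to its normal valence:
  2 × C: 2 H each → 4
  2 × C: 1 H each → 2
  1 × C: no H
  1 × N: 2 H
  1 × N (charge +1): no H
  1 × O: no H
  1 × O (charge -1): no H
  Total hydrogens = 8.

8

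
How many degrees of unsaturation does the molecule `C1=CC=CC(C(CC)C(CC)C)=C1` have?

Molecular formula from the SMILES: C13H20.
DoU = (2C + 2 + N − H − X)/2 = (2·13 + 2 + 0 − 20 − 0)/2 = 8/2 = 4.
(Structurally: 1 ring(s) + 3 π bond(s) = 4.)

4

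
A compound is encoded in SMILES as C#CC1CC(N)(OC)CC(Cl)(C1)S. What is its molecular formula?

C9H14ClNOS

Heavy atoms from the SMILES: 9 C, 1 Cl, 1 N, 1 O, 1 S.
Implicit hydrogens by atom environment:
  3 × C: 2 H each → 6
  3 × C: no H
  2 × C: 1 H each → 2
  1 × C: 3 H
  1 × Cl: no H
  1 × N: 2 H
  1 × O: no H
  1 × S: 1 H
  Total hydrogens = 14.
Molecular formula: C9H14ClNOS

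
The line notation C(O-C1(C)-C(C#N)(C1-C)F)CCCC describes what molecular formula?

Heavy atoms from the SMILES: 11 C, 1 F, 1 N, 1 O.
Implicit hydrogens by atom environment:
  4 × C: 2 H each → 8
  3 × C: 3 H each → 9
  3 × C: no H
  1 × C: 1 H
  1 × F: no H
  1 × N: no H
  1 × O: no H
  Total hydrogens = 18.
Molecular formula: C11H18FNO

C11H18FNO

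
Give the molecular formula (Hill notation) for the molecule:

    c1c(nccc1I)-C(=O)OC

Heavy atoms from the SMILES: 7 C, 1 I, 1 N, 2 O.
Implicit hydrogens by atom environment:
  3 × C (aromatic): 1 H each → 3
  2 × C (aromatic): no H
  2 × O: no H
  1 × C: 3 H
  1 × C: no H
  1 × I: no H
  1 × N (aromatic): no H
  Total hydrogens = 6.
Molecular formula: C7H6INO2

C7H6INO2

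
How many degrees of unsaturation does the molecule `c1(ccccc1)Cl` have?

4

Molecular formula from the SMILES: C6H5Cl.
DoU = (2C + 2 + N − H − X)/2 = (2·6 + 2 + 0 − 5 − 1)/2 = 8/2 = 4.
(Structurally: 1 ring(s) + 3 π bond(s) = 4.)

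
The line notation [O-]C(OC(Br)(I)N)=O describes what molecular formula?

Heavy atoms from the SMILES: 1 Br, 2 C, 1 I, 1 N, 3 O.
Implicit hydrogens by atom environment:
  2 × C: no H
  2 × O: no H
  1 × Br: no H
  1 × I: no H
  1 × N: 2 H
  1 × O (charge -1): no H
  Total hydrogens = 2.
Net charge -1.
Molecular formula: C2H2BrINO3-

C2H2BrINO3-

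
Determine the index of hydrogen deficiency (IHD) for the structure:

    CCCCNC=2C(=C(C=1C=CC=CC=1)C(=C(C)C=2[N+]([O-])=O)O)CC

9

Molecular formula from the SMILES: C19H24N2O3.
DoU = (2C + 2 + N − H − X)/2 = (2·19 + 2 + 2 − 24 − 0)/2 = 18/2 = 9.
(Structurally: 2 ring(s) + 7 π bond(s) = 9.)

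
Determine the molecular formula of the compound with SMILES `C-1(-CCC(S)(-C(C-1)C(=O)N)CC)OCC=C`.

Heavy atoms from the SMILES: 12 C, 1 N, 2 O, 1 S.
Implicit hydrogens by atom environment:
  6 × C: 2 H each → 12
  3 × C: 1 H each → 3
  2 × C: no H
  2 × O: no H
  1 × C: 3 H
  1 × N: 2 H
  1 × S: 1 H
  Total hydrogens = 21.
Molecular formula: C12H21NO2S

C12H21NO2S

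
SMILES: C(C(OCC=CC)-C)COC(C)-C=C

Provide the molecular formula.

Heavy atoms from the SMILES: 12 C, 2 O.
Implicit hydrogens by atom environment:
  5 × C: 1 H each → 5
  4 × C: 2 H each → 8
  3 × C: 3 H each → 9
  2 × O: no H
  Total hydrogens = 22.
Molecular formula: C12H22O2

C12H22O2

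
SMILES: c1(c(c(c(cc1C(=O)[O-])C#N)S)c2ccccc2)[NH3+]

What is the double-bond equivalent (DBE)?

Molecular formula from the SMILES: C14H10N2O2S.
DoU = (2C + 2 + N − H − X)/2 = (2·14 + 2 + 2 − 10 − 0)/2 = 22/2 = 11.
(Structurally: 2 ring(s) + 9 π bond(s) = 11.)

11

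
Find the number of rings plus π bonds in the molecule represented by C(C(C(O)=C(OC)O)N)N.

1

Molecular formula from the SMILES: C5H12N2O3.
DoU = (2C + 2 + N − H − X)/2 = (2·5 + 2 + 2 − 12 − 0)/2 = 2/2 = 1.
(Structurally: 0 ring(s) + 1 π bond(s) = 1.)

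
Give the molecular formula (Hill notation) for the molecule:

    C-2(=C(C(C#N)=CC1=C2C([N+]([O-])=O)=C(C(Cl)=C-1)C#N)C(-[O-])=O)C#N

Heavy atoms from the SMILES: 14 C, 1 Cl, 4 N, 4 O.
Implicit hydrogens by atom environment:
  8 × C (aromatic): no H
  4 × C: no H
  3 × N: no H
  2 × C (aromatic): 1 H each → 2
  2 × O: no H
  2 × O (charge -1): no H
  1 × Cl: no H
  1 × N (charge +1): no H
  Total hydrogens = 2.
Net charge -1.
Molecular formula: C14H2ClN4O4-

C14H2ClN4O4-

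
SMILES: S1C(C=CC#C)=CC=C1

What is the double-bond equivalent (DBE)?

6

Molecular formula from the SMILES: C8H6S.
DoU = (2C + 2 + N − H − X)/2 = (2·8 + 2 + 0 − 6 − 0)/2 = 12/2 = 6.
(Structurally: 1 ring(s) + 5 π bond(s) = 6.)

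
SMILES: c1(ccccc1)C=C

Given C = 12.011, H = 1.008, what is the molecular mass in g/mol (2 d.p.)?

Molecular formula: C8H8.
M = 8×12.011 + 8×1.008 = 104.15 g/mol.

104.15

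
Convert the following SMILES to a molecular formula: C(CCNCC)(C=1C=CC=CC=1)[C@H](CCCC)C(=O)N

Heavy atoms from the SMILES: 17 C, 2 N, 1 O.
Implicit hydrogens by atom environment:
  6 × C: 2 H each → 12
  5 × C (aromatic): 1 H each → 5
  2 × C: 3 H each → 6
  2 × C: 1 H each → 2
  1 × C: no H
  1 × C (aromatic): no H
  1 × N: 2 H
  1 × N: 1 H
  1 × O: no H
  Total hydrogens = 28.
Molecular formula: C17H28N2O

C17H28N2O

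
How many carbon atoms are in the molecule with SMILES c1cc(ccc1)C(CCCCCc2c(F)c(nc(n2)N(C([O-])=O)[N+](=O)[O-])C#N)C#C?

20

The symbol for carbon appears 20 times in the SMILES. Lowercase c denotes aromatic carbon and counts toward C.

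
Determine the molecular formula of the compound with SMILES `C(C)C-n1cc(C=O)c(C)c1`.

C9H13NO

Heavy atoms from the SMILES: 9 C, 1 N, 1 O.
Implicit hydrogens by atom environment:
  2 × C: 3 H each → 6
  2 × C: 2 H each → 4
  2 × C (aromatic): 1 H each → 2
  2 × C (aromatic): no H
  1 × C: 1 H
  1 × N (aromatic): no H
  1 × O: no H
  Total hydrogens = 13.
Molecular formula: C9H13NO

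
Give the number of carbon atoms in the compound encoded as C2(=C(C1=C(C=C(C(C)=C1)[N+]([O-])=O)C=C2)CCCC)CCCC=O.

The symbol for carbon appears 19 times in the SMILES.

19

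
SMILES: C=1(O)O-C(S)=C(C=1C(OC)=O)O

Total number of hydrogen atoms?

Hydrogens are implicit in SMILES; fill each atom to its normal valence:
  4 × C (aromatic): no H
  2 × O: 1 H each → 2
  2 × O: no H
  1 × C: 3 H
  1 × C: no H
  1 × O (aromatic): no H
  1 × S: 1 H
  Total hydrogens = 6.

6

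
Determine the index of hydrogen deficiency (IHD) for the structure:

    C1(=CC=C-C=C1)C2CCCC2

Molecular formula from the SMILES: C11H14.
DoU = (2C + 2 + N − H − X)/2 = (2·11 + 2 + 0 − 14 − 0)/2 = 10/2 = 5.
(Structurally: 2 ring(s) + 3 π bond(s) = 5.)

5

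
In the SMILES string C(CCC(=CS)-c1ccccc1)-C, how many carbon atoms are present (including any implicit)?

The symbol for carbon appears 12 times in the SMILES. Lowercase c denotes aromatic carbon and counts toward C.

12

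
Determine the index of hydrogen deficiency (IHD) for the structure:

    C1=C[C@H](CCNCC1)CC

Molecular formula from the SMILES: C9H17N.
DoU = (2C + 2 + N − H − X)/2 = (2·9 + 2 + 1 − 17 − 0)/2 = 4/2 = 2.
(Structurally: 1 ring(s) + 1 π bond(s) = 2.)

2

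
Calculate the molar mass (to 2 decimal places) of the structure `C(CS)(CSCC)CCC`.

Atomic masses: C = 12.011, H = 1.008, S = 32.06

178.35

Molecular formula: C8H18S2.
M = 8×12.011 + 18×1.008 + 2×32.06 = 178.35 g/mol.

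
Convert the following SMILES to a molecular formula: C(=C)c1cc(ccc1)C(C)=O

C10H10O

Heavy atoms from the SMILES: 10 C, 1 O.
Implicit hydrogens by atom environment:
  4 × C (aromatic): 1 H each → 4
  2 × C (aromatic): no H
  1 × C: 3 H
  1 × C: 2 H
  1 × C: 1 H
  1 × C: no H
  1 × O: no H
  Total hydrogens = 10.
Molecular formula: C10H10O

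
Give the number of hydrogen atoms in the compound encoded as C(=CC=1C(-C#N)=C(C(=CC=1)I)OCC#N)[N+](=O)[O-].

6

Hydrogens are implicit in SMILES; fill each atom to its normal valence:
  4 × C (aromatic): no H
  2 × C (aromatic): 1 H each → 2
  2 × C: 1 H each → 2
  2 × C: no H
  2 × N: no H
  2 × O: no H
  1 × C: 2 H
  1 × I: no H
  1 × N (charge +1): no H
  1 × O (charge -1): no H
  Total hydrogens = 6.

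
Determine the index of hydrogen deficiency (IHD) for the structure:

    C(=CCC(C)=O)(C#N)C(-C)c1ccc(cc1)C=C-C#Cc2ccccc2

Molecular formula from the SMILES: C24H21NO.
DoU = (2C + 2 + N − H − X)/2 = (2·24 + 2 + 1 − 21 − 0)/2 = 30/2 = 15.
(Structurally: 2 ring(s) + 13 π bond(s) = 15.)

15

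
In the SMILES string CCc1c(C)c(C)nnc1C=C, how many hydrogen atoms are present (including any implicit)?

14

Hydrogens are implicit in SMILES; fill each atom to its normal valence:
  4 × C (aromatic): no H
  3 × C: 3 H each → 9
  2 × C: 2 H each → 4
  2 × N (aromatic): no H
  1 × C: 1 H
  Total hydrogens = 14.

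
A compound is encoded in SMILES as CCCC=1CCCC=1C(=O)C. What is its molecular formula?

C10H16O

Heavy atoms from the SMILES: 10 C, 1 O.
Implicit hydrogens by atom environment:
  5 × C: 2 H each → 10
  3 × C: no H
  2 × C: 3 H each → 6
  1 × O: no H
  Total hydrogens = 16.
Molecular formula: C10H16O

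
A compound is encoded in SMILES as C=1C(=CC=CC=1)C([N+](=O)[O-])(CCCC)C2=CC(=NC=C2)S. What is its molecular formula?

Heavy atoms from the SMILES: 16 C, 2 N, 2 O, 1 S.
Implicit hydrogens by atom environment:
  8 × C (aromatic): 1 H each → 8
  3 × C: 2 H each → 6
  3 × C (aromatic): no H
  1 × C: 3 H
  1 × C: no H
  1 × N (aromatic): no H
  1 × N (charge +1): no H
  1 × O: no H
  1 × O (charge -1): no H
  1 × S: 1 H
  Total hydrogens = 18.
Molecular formula: C16H18N2O2S

C16H18N2O2S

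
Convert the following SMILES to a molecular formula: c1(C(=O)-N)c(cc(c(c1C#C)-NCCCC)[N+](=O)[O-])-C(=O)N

C14H16N4O4

Heavy atoms from the SMILES: 14 C, 4 N, 4 O.
Implicit hydrogens by atom environment:
  5 × C (aromatic): no H
  3 × C: 2 H each → 6
  3 × C: no H
  3 × O: no H
  2 × N: 2 H each → 4
  1 × C: 3 H
  1 × C (aromatic): 1 H
  1 × C: 1 H
  1 × N: 1 H
  1 × N (charge +1): no H
  1 × O (charge -1): no H
  Total hydrogens = 16.
Molecular formula: C14H16N4O4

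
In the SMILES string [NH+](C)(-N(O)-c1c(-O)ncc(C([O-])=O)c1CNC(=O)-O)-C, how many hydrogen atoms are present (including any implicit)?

Hydrogens are implicit in SMILES; fill each atom to its normal valence:
  4 × C (aromatic): no H
  3 × O: 1 H each → 3
  2 × C: 3 H each → 6
  2 × C: no H
  2 × O: no H
  1 × C: 2 H
  1 × C (aromatic): 1 H
  1 × N: 1 H
  1 × N (charge +1): 1 H
  1 × N (aromatic): no H
  1 × N: no H
  1 × O (charge -1): no H
  Total hydrogens = 14.

14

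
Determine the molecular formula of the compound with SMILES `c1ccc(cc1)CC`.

Heavy atoms from the SMILES: 8 C.
Implicit hydrogens by atom environment:
  5 × C (aromatic): 1 H each → 5
  1 × C: 3 H
  1 × C: 2 H
  1 × C (aromatic): no H
  Total hydrogens = 10.
Molecular formula: C8H10

C8H10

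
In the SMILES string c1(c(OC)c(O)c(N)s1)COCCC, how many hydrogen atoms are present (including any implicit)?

15

Hydrogens are implicit in SMILES; fill each atom to its normal valence:
  4 × C (aromatic): no H
  3 × C: 2 H each → 6
  2 × C: 3 H each → 6
  2 × O: no H
  1 × N: 2 H
  1 × O: 1 H
  1 × S (aromatic): no H
  Total hydrogens = 15.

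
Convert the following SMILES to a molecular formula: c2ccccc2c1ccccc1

C12H10

Heavy atoms from the SMILES: 12 C.
Implicit hydrogens by atom environment:
  10 × C (aromatic): 1 H each → 10
  2 × C (aromatic): no H
  Total hydrogens = 10.
Molecular formula: C12H10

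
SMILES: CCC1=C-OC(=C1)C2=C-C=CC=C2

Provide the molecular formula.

C12H12O

Heavy atoms from the SMILES: 12 C, 1 O.
Implicit hydrogens by atom environment:
  7 × C (aromatic): 1 H each → 7
  3 × C (aromatic): no H
  1 × C: 3 H
  1 × C: 2 H
  1 × O (aromatic): no H
  Total hydrogens = 12.
Molecular formula: C12H12O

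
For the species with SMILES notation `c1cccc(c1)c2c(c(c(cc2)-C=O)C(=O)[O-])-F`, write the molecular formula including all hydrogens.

Heavy atoms from the SMILES: 14 C, 1 F, 3 O.
Implicit hydrogens by atom environment:
  7 × C (aromatic): 1 H each → 7
  5 × C (aromatic): no H
  2 × O: no H
  1 × C: 1 H
  1 × C: no H
  1 × F: no H
  1 × O (charge -1): no H
  Total hydrogens = 8.
Net charge -1.
Molecular formula: C14H8FO3-

C14H8FO3-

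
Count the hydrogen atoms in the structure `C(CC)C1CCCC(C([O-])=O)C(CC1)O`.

Hydrogens are implicit in SMILES; fill each atom to its normal valence:
  7 × C: 2 H each → 14
  3 × C: 1 H each → 3
  1 × C: 3 H
  1 × C: no H
  1 × O: 1 H
  1 × O: no H
  1 × O (charge -1): no H
  Total hydrogens = 21.

21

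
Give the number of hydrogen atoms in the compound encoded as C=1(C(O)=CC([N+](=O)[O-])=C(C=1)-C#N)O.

4

Hydrogens are implicit in SMILES; fill each atom to its normal valence:
  4 × C (aromatic): no H
  2 × C (aromatic): 1 H each → 2
  2 × O: 1 H each → 2
  1 × C: no H
  1 × N: no H
  1 × N (charge +1): no H
  1 × O: no H
  1 × O (charge -1): no H
  Total hydrogens = 4.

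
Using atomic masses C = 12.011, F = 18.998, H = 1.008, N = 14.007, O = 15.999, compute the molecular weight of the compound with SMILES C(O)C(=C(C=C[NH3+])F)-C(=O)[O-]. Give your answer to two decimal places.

161.13

Molecular formula: C6H8FNO3.
M = 6×12.011 + 1×18.998 + 8×1.008 + 1×14.007 + 3×15.999 = 161.13 g/mol.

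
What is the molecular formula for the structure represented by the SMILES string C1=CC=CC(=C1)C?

C7H8

Heavy atoms from the SMILES: 7 C.
Implicit hydrogens by atom environment:
  5 × C (aromatic): 1 H each → 5
  1 × C: 3 H
  1 × C (aromatic): no H
  Total hydrogens = 8.
Molecular formula: C7H8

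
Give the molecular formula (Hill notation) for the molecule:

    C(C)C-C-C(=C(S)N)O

C6H13NOS

Heavy atoms from the SMILES: 6 C, 1 N, 1 O, 1 S.
Implicit hydrogens by atom environment:
  3 × C: 2 H each → 6
  2 × C: no H
  1 × C: 3 H
  1 × N: 2 H
  1 × O: 1 H
  1 × S: 1 H
  Total hydrogens = 13.
Molecular formula: C6H13NOS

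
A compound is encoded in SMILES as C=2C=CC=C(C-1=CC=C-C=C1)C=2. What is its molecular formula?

C12H10

Heavy atoms from the SMILES: 12 C.
Implicit hydrogens by atom environment:
  10 × C (aromatic): 1 H each → 10
  2 × C (aromatic): no H
  Total hydrogens = 10.
Molecular formula: C12H10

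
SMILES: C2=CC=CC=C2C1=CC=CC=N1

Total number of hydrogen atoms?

9

Hydrogens are implicit in SMILES; fill each atom to its normal valence:
  9 × C (aromatic): 1 H each → 9
  2 × C (aromatic): no H
  1 × N (aromatic): no H
  Total hydrogens = 9.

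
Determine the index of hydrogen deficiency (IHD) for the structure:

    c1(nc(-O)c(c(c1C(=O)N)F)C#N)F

Molecular formula from the SMILES: C7H3F2N3O2.
DoU = (2C + 2 + N − H − X)/2 = (2·7 + 2 + 3 − 3 − 2)/2 = 14/2 = 7.
(Structurally: 1 ring(s) + 6 π bond(s) = 7.)

7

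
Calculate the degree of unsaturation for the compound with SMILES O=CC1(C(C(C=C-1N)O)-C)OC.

Molecular formula from the SMILES: C8H13NO3.
DoU = (2C + 2 + N − H − X)/2 = (2·8 + 2 + 1 − 13 − 0)/2 = 6/2 = 3.
(Structurally: 1 ring(s) + 2 π bond(s) = 3.)

3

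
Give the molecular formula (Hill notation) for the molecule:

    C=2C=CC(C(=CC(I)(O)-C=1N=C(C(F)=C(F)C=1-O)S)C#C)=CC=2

Heavy atoms from the SMILES: 16 C, 2 F, 1 I, 1 N, 2 O, 1 S.
Implicit hydrogens by atom environment:
  6 × C (aromatic): no H
  5 × C (aromatic): 1 H each → 5
  3 × C: no H
  2 × C: 1 H each → 2
  2 × F: no H
  2 × O: 1 H each → 2
  1 × I: no H
  1 × N (aromatic): no H
  1 × S: 1 H
  Total hydrogens = 10.
Molecular formula: C16H10F2INO2S

C16H10F2INO2S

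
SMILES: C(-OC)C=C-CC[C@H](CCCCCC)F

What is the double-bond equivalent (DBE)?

1

Molecular formula from the SMILES: C13H25FO.
DoU = (2C + 2 + N − H − X)/2 = (2·13 + 2 + 0 − 25 − 1)/2 = 2/2 = 1.
(Structurally: 0 ring(s) + 1 π bond(s) = 1.)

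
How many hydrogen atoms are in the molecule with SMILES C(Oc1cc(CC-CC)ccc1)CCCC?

Hydrogens are implicit in SMILES; fill each atom to its normal valence:
  7 × C: 2 H each → 14
  4 × C (aromatic): 1 H each → 4
  2 × C: 3 H each → 6
  2 × C (aromatic): no H
  1 × O: no H
  Total hydrogens = 24.

24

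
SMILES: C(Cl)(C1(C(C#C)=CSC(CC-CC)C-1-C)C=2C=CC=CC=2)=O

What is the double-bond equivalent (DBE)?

Molecular formula from the SMILES: C19H21ClOS.
DoU = (2C + 2 + N − H − X)/2 = (2·19 + 2 + 0 − 21 − 1)/2 = 18/2 = 9.
(Structurally: 2 ring(s) + 7 π bond(s) = 9.)

9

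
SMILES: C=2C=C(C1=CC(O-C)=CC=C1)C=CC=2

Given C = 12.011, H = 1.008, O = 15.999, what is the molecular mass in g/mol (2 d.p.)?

Molecular formula: C13H12O.
M = 13×12.011 + 12×1.008 + 1×15.999 = 184.24 g/mol.

184.24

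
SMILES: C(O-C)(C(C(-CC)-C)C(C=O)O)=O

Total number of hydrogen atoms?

Hydrogens are implicit in SMILES; fill each atom to its normal valence:
  4 × C: 1 H each → 4
  3 × C: 3 H each → 9
  3 × O: no H
  1 × C: 2 H
  1 × C: no H
  1 × O: 1 H
  Total hydrogens = 16.

16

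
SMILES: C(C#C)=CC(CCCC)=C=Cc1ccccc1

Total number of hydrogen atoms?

18

Hydrogens are implicit in SMILES; fill each atom to its normal valence:
  5 × C (aromatic): 1 H each → 5
  4 × C: 1 H each → 4
  3 × C: 2 H each → 6
  3 × C: no H
  1 × C: 3 H
  1 × C (aromatic): no H
  Total hydrogens = 18.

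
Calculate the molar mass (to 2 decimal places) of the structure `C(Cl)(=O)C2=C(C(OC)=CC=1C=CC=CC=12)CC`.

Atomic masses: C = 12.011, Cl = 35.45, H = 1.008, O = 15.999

Molecular formula: C14H13ClO2.
M = 14×12.011 + 1×35.45 + 13×1.008 + 2×15.999 = 248.71 g/mol.

248.71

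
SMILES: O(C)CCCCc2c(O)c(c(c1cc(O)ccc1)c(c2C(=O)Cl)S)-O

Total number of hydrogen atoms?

Hydrogens are implicit in SMILES; fill each atom to its normal valence:
  8 × C (aromatic): no H
  4 × C: 2 H each → 8
  4 × C (aromatic): 1 H each → 4
  3 × O: 1 H each → 3
  2 × O: no H
  1 × C: 3 H
  1 × C: no H
  1 × Cl: no H
  1 × S: 1 H
  Total hydrogens = 19.

19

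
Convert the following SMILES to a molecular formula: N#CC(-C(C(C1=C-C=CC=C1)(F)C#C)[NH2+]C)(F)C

Heavy atoms from the SMILES: 14 C, 2 F, 2 N.
Implicit hydrogens by atom environment:
  5 × C (aromatic): 1 H each → 5
  4 × C: no H
  2 × C: 3 H each → 6
  2 × C: 1 H each → 2
  2 × F: no H
  1 × C (aromatic): no H
  1 × N (charge +1): 2 H
  1 × N: no H
  Total hydrogens = 15.
Net charge +1.
Molecular formula: C14H15F2N2+

C14H15F2N2+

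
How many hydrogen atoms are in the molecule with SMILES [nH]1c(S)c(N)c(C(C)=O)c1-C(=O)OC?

10

Hydrogens are implicit in SMILES; fill each atom to its normal valence:
  4 × C (aromatic): no H
  3 × O: no H
  2 × C: 3 H each → 6
  2 × C: no H
  1 × N: 2 H
  1 × N (aromatic): 1 H
  1 × S: 1 H
  Total hydrogens = 10.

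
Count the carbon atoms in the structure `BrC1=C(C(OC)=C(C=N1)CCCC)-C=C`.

12

The symbol for carbon appears 12 times in the SMILES.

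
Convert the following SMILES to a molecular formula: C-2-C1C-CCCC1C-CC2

Heavy atoms from the SMILES: 10 C.
Implicit hydrogens by atom environment:
  8 × C: 2 H each → 16
  2 × C: 1 H each → 2
  Total hydrogens = 18.
Molecular formula: C10H18

C10H18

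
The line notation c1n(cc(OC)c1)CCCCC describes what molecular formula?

C10H17NO

Heavy atoms from the SMILES: 10 C, 1 N, 1 O.
Implicit hydrogens by atom environment:
  4 × C: 2 H each → 8
  3 × C (aromatic): 1 H each → 3
  2 × C: 3 H each → 6
  1 × C (aromatic): no H
  1 × N (aromatic): no H
  1 × O: no H
  Total hydrogens = 17.
Molecular formula: C10H17NO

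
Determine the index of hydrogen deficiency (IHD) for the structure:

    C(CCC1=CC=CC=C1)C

Molecular formula from the SMILES: C10H14.
DoU = (2C + 2 + N − H − X)/2 = (2·10 + 2 + 0 − 14 − 0)/2 = 8/2 = 4.
(Structurally: 1 ring(s) + 3 π bond(s) = 4.)

4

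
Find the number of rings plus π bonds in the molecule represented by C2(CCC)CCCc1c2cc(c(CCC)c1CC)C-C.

Molecular formula from the SMILES: C20H32.
DoU = (2C + 2 + N − H − X)/2 = (2·20 + 2 + 0 − 32 − 0)/2 = 10/2 = 5.
(Structurally: 2 ring(s) + 3 π bond(s) = 5.)

5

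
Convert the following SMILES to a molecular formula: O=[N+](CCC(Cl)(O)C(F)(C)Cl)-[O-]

C5H8Cl2FNO3

Heavy atoms from the SMILES: 5 C, 2 Cl, 1 F, 1 N, 3 O.
Implicit hydrogens by atom environment:
  2 × C: 2 H each → 4
  2 × C: no H
  2 × Cl: no H
  1 × C: 3 H
  1 × F: no H
  1 × N (charge +1): no H
  1 × O: 1 H
  1 × O: no H
  1 × O (charge -1): no H
  Total hydrogens = 8.
Molecular formula: C5H8Cl2FNO3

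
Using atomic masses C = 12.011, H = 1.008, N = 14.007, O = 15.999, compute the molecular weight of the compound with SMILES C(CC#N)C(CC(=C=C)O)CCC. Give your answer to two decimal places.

179.26

Molecular formula: C11H17NO.
M = 11×12.011 + 17×1.008 + 1×14.007 + 1×15.999 = 179.26 g/mol.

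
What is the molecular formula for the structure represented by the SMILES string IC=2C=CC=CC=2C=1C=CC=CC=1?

Heavy atoms from the SMILES: 12 C, 1 I.
Implicit hydrogens by atom environment:
  9 × C (aromatic): 1 H each → 9
  3 × C (aromatic): no H
  1 × I: no H
  Total hydrogens = 9.
Molecular formula: C12H9I

C12H9I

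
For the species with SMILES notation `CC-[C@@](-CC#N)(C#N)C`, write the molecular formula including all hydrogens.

Heavy atoms from the SMILES: 7 C, 2 N.
Implicit hydrogens by atom environment:
  3 × C: no H
  2 × C: 3 H each → 6
  2 × C: 2 H each → 4
  2 × N: no H
  Total hydrogens = 10.
Molecular formula: C7H10N2

C7H10N2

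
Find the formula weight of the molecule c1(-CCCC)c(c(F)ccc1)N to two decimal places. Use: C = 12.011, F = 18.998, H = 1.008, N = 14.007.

Molecular formula: C10H14FN.
M = 10×12.011 + 1×18.998 + 14×1.008 + 1×14.007 = 167.23 g/mol.

167.23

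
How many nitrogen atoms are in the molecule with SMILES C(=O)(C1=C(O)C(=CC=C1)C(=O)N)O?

The symbol for nitrogen appears 1 time in the SMILES.

1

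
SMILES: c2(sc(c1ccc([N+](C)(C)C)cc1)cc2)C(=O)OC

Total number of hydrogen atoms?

18

Hydrogens are implicit in SMILES; fill each atom to its normal valence:
  6 × C (aromatic): 1 H each → 6
  4 × C: 3 H each → 12
  4 × C (aromatic): no H
  2 × O: no H
  1 × C: no H
  1 × N (charge +1): no H
  1 × S (aromatic): no H
  Total hydrogens = 18.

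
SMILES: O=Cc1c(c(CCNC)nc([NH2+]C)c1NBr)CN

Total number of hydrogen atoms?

19

Hydrogens are implicit in SMILES; fill each atom to its normal valence:
  5 × C (aromatic): no H
  3 × C: 2 H each → 6
  2 × C: 3 H each → 6
  2 × N: 1 H each → 2
  1 × Br: no H
  1 × C: 1 H
  1 × N (charge +1): 2 H
  1 × N: 2 H
  1 × N (aromatic): no H
  1 × O: no H
  Total hydrogens = 19.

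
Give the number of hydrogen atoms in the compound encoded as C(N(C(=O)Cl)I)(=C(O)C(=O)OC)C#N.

4

Hydrogens are implicit in SMILES; fill each atom to its normal valence:
  5 × C: no H
  3 × O: no H
  2 × N: no H
  1 × C: 3 H
  1 × Cl: no H
  1 × I: no H
  1 × O: 1 H
  Total hydrogens = 4.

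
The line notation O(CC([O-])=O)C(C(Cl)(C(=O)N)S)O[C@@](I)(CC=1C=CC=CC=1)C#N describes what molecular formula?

Heavy atoms from the SMILES: 14 C, 1 Cl, 1 I, 2 N, 5 O, 1 S.
Implicit hydrogens by atom environment:
  5 × C (aromatic): 1 H each → 5
  5 × C: no H
  4 × O: no H
  2 × C: 2 H each → 4
  1 × C: 1 H
  1 × C (aromatic): no H
  1 × Cl: no H
  1 × I: no H
  1 × N: 2 H
  1 × N: no H
  1 × O (charge -1): no H
  1 × S: 1 H
  Total hydrogens = 13.
Net charge -1.
Molecular formula: C14H13ClIN2O5S-

C14H13ClIN2O5S-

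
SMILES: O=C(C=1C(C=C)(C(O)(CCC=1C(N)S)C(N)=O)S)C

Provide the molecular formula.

Heavy atoms from the SMILES: 12 C, 2 N, 3 O, 2 S.
Implicit hydrogens by atom environment:
  6 × C: no H
  3 × C: 2 H each → 6
  2 × C: 1 H each → 2
  2 × N: 2 H each → 4
  2 × O: no H
  2 × S: 1 H each → 2
  1 × C: 3 H
  1 × O: 1 H
  Total hydrogens = 18.
Molecular formula: C12H18N2O3S2

C12H18N2O3S2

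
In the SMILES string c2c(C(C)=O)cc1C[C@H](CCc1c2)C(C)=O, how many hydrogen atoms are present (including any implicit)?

16

Hydrogens are implicit in SMILES; fill each atom to its normal valence:
  3 × C: 2 H each → 6
  3 × C (aromatic): 1 H each → 3
  3 × C (aromatic): no H
  2 × C: 3 H each → 6
  2 × C: no H
  2 × O: no H
  1 × C: 1 H
  Total hydrogens = 16.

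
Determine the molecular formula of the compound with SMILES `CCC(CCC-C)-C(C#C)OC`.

C11H20O

Heavy atoms from the SMILES: 11 C, 1 O.
Implicit hydrogens by atom environment:
  4 × C: 2 H each → 8
  3 × C: 3 H each → 9
  3 × C: 1 H each → 3
  1 × C: no H
  1 × O: no H
  Total hydrogens = 20.
Molecular formula: C11H20O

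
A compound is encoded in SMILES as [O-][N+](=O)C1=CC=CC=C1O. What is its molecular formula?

C6H5NO3

Heavy atoms from the SMILES: 6 C, 1 N, 3 O.
Implicit hydrogens by atom environment:
  4 × C (aromatic): 1 H each → 4
  2 × C (aromatic): no H
  1 × N (charge +1): no H
  1 × O: 1 H
  1 × O: no H
  1 × O (charge -1): no H
  Total hydrogens = 5.
Molecular formula: C6H5NO3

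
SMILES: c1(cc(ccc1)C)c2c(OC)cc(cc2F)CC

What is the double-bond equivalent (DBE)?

Molecular formula from the SMILES: C16H17FO.
DoU = (2C + 2 + N − H − X)/2 = (2·16 + 2 + 0 − 17 − 1)/2 = 16/2 = 8.
(Structurally: 2 ring(s) + 6 π bond(s) = 8.)

8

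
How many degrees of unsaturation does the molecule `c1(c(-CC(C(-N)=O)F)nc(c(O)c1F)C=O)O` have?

Molecular formula from the SMILES: C9H8F2N2O4.
DoU = (2C + 2 + N − H − X)/2 = (2·9 + 2 + 2 − 8 − 2)/2 = 12/2 = 6.
(Structurally: 1 ring(s) + 5 π bond(s) = 6.)

6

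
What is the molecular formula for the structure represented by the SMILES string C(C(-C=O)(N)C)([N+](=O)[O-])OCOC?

C6H12N2O5

Heavy atoms from the SMILES: 6 C, 2 N, 5 O.
Implicit hydrogens by atom environment:
  4 × O: no H
  2 × C: 3 H each → 6
  2 × C: 1 H each → 2
  1 × C: 2 H
  1 × C: no H
  1 × N: 2 H
  1 × N (charge +1): no H
  1 × O (charge -1): no H
  Total hydrogens = 12.
Molecular formula: C6H12N2O5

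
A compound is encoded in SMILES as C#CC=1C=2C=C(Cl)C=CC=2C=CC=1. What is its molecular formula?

C12H7Cl

Heavy atoms from the SMILES: 12 C, 1 Cl.
Implicit hydrogens by atom environment:
  6 × C (aromatic): 1 H each → 6
  4 × C (aromatic): no H
  1 × C: 1 H
  1 × C: no H
  1 × Cl: no H
  Total hydrogens = 7.
Molecular formula: C12H7Cl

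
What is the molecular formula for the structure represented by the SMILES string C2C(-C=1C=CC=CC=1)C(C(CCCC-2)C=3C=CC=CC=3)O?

Heavy atoms from the SMILES: 20 C, 1 O.
Implicit hydrogens by atom environment:
  10 × C (aromatic): 1 H each → 10
  5 × C: 2 H each → 10
  3 × C: 1 H each → 3
  2 × C (aromatic): no H
  1 × O: 1 H
  Total hydrogens = 24.
Molecular formula: C20H24O

C20H24O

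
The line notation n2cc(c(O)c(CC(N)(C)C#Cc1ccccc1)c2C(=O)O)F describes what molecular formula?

Heavy atoms from the SMILES: 17 C, 1 F, 2 N, 3 O.
Implicit hydrogens by atom environment:
  6 × C (aromatic): 1 H each → 6
  5 × C (aromatic): no H
  4 × C: no H
  2 × O: 1 H each → 2
  1 × C: 3 H
  1 × C: 2 H
  1 × F: no H
  1 × N: 2 H
  1 × N (aromatic): no H
  1 × O: no H
  Total hydrogens = 15.
Molecular formula: C17H15FN2O3

C17H15FN2O3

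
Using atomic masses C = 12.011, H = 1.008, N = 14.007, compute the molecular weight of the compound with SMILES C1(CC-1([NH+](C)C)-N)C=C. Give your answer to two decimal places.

Molecular formula: C7H15N2+.
M = 7×12.011 + 15×1.008 + 2×14.007 = 127.21 g/mol.

127.21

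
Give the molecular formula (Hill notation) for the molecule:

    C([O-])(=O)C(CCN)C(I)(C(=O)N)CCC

Heavy atoms from the SMILES: 9 C, 1 I, 2 N, 3 O.
Implicit hydrogens by atom environment:
  4 × C: 2 H each → 8
  3 × C: no H
  2 × N: 2 H each → 4
  2 × O: no H
  1 × C: 3 H
  1 × C: 1 H
  1 × I: no H
  1 × O (charge -1): no H
  Total hydrogens = 16.
Net charge -1.
Molecular formula: C9H16IN2O3-

C9H16IN2O3-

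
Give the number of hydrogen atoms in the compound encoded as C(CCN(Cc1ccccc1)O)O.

15

Hydrogens are implicit in SMILES; fill each atom to its normal valence:
  5 × C (aromatic): 1 H each → 5
  4 × C: 2 H each → 8
  2 × O: 1 H each → 2
  1 × C (aromatic): no H
  1 × N: no H
  Total hydrogens = 15.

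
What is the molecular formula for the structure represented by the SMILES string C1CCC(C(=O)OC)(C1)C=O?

Heavy atoms from the SMILES: 8 C, 3 O.
Implicit hydrogens by atom environment:
  4 × C: 2 H each → 8
  3 × O: no H
  2 × C: no H
  1 × C: 3 H
  1 × C: 1 H
  Total hydrogens = 12.
Molecular formula: C8H12O3

C8H12O3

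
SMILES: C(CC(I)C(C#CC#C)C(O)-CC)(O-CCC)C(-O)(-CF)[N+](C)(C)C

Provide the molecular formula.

C19H32FINO3+

Heavy atoms from the SMILES: 19 C, 1 F, 1 I, 1 N, 3 O.
Implicit hydrogens by atom environment:
  5 × C: 3 H each → 15
  5 × C: 2 H each → 10
  5 × C: 1 H each → 5
  4 × C: no H
  2 × O: 1 H each → 2
  1 × F: no H
  1 × I: no H
  1 × N (charge +1): no H
  1 × O: no H
  Total hydrogens = 32.
Net charge +1.
Molecular formula: C19H32FINO3+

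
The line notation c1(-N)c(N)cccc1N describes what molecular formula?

Heavy atoms from the SMILES: 6 C, 3 N.
Implicit hydrogens by atom environment:
  3 × C (aromatic): 1 H each → 3
  3 × C (aromatic): no H
  3 × N: 2 H each → 6
  Total hydrogens = 9.
Molecular formula: C6H9N3

C6H9N3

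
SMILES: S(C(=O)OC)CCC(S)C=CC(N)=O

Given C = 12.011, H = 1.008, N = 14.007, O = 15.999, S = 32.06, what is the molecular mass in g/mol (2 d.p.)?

Molecular formula: C8H13NO3S2.
M = 8×12.011 + 13×1.008 + 1×14.007 + 3×15.999 + 2×32.06 = 235.32 g/mol.

235.32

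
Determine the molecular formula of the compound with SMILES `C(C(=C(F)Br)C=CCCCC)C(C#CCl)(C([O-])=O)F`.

Heavy atoms from the SMILES: 1 Br, 13 C, 1 Cl, 2 F, 2 O.
Implicit hydrogens by atom environment:
  6 × C: no H
  4 × C: 2 H each → 8
  2 × C: 1 H each → 2
  2 × F: no H
  1 × Br: no H
  1 × C: 3 H
  1 × Cl: no H
  1 × O: no H
  1 × O (charge -1): no H
  Total hydrogens = 13.
Net charge -1.
Molecular formula: C13H13BrClF2O2-

C13H13BrClF2O2-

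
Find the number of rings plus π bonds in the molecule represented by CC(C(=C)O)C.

1

Molecular formula from the SMILES: C5H10O.
DoU = (2C + 2 + N − H − X)/2 = (2·5 + 2 + 0 − 10 − 0)/2 = 2/2 = 1.
(Structurally: 0 ring(s) + 1 π bond(s) = 1.)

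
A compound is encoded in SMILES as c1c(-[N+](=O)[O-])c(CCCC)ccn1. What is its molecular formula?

Heavy atoms from the SMILES: 9 C, 2 N, 2 O.
Implicit hydrogens by atom environment:
  3 × C: 2 H each → 6
  3 × C (aromatic): 1 H each → 3
  2 × C (aromatic): no H
  1 × C: 3 H
  1 × N (aromatic): no H
  1 × N (charge +1): no H
  1 × O: no H
  1 × O (charge -1): no H
  Total hydrogens = 12.
Molecular formula: C9H12N2O2

C9H12N2O2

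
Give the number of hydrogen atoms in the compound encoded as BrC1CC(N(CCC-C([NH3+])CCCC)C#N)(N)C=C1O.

26

Hydrogens are implicit in SMILES; fill each atom to its normal valence:
  7 × C: 2 H each → 14
  3 × C: 1 H each → 3
  3 × C: no H
  2 × N: no H
  1 × Br: no H
  1 × C: 3 H
  1 × N (charge +1): 3 H
  1 × N: 2 H
  1 × O: 1 H
  Total hydrogens = 26.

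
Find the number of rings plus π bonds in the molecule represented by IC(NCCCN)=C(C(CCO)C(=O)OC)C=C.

Molecular formula from the SMILES: C12H21IN2O3.
DoU = (2C + 2 + N − H − X)/2 = (2·12 + 2 + 2 − 21 − 1)/2 = 6/2 = 3.
(Structurally: 0 ring(s) + 3 π bond(s) = 3.)

3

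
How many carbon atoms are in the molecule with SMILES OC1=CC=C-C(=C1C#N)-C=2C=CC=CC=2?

13

The symbol for carbon appears 13 times in the SMILES.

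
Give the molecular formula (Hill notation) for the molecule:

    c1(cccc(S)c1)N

Heavy atoms from the SMILES: 6 C, 1 N, 1 S.
Implicit hydrogens by atom environment:
  4 × C (aromatic): 1 H each → 4
  2 × C (aromatic): no H
  1 × N: 2 H
  1 × S: 1 H
  Total hydrogens = 7.
Molecular formula: C6H7NS

C6H7NS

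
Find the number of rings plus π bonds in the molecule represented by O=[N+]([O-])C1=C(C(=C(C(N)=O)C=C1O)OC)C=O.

Molecular formula from the SMILES: C9H8N2O6.
DoU = (2C + 2 + N − H − X)/2 = (2·9 + 2 + 2 − 8 − 0)/2 = 14/2 = 7.
(Structurally: 1 ring(s) + 6 π bond(s) = 7.)

7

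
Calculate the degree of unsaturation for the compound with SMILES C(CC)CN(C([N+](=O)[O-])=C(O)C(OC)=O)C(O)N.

3

Molecular formula from the SMILES: C9H17N3O6.
DoU = (2C + 2 + N − H − X)/2 = (2·9 + 2 + 3 − 17 − 0)/2 = 6/2 = 3.
(Structurally: 0 ring(s) + 3 π bond(s) = 3.)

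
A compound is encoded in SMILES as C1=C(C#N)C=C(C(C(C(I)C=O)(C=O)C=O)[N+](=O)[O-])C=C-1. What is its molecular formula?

C13H9IN2O5

Heavy atoms from the SMILES: 13 C, 1 I, 2 N, 5 O.
Implicit hydrogens by atom environment:
  5 × C: 1 H each → 5
  4 × C (aromatic): 1 H each → 4
  4 × O: no H
  2 × C: no H
  2 × C (aromatic): no H
  1 × I: no H
  1 × N (charge +1): no H
  1 × N: no H
  1 × O (charge -1): no H
  Total hydrogens = 9.
Molecular formula: C13H9IN2O5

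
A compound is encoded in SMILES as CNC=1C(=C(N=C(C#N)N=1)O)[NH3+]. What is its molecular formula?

Heavy atoms from the SMILES: 6 C, 5 N, 1 O.
Implicit hydrogens by atom environment:
  4 × C (aromatic): no H
  2 × N (aromatic): no H
  1 × C: 3 H
  1 × C: no H
  1 × N (charge +1): 3 H
  1 × N: 1 H
  1 × N: no H
  1 × O: 1 H
  Total hydrogens = 8.
Net charge +1.
Molecular formula: C6H8N5O+

C6H8N5O+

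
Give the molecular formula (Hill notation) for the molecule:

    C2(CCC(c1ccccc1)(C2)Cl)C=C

C13H15Cl

Heavy atoms from the SMILES: 13 C, 1 Cl.
Implicit hydrogens by atom environment:
  5 × C (aromatic): 1 H each → 5
  4 × C: 2 H each → 8
  2 × C: 1 H each → 2
  1 × C: no H
  1 × C (aromatic): no H
  1 × Cl: no H
  Total hydrogens = 15.
Molecular formula: C13H15Cl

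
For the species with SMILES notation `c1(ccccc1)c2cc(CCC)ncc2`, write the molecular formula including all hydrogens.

Heavy atoms from the SMILES: 14 C, 1 N.
Implicit hydrogens by atom environment:
  8 × C (aromatic): 1 H each → 8
  3 × C (aromatic): no H
  2 × C: 2 H each → 4
  1 × C: 3 H
  1 × N (aromatic): no H
  Total hydrogens = 15.
Molecular formula: C14H15N

C14H15N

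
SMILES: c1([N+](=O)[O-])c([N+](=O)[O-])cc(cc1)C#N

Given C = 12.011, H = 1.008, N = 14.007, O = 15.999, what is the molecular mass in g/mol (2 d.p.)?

193.12

Molecular formula: C7H3N3O4.
M = 7×12.011 + 3×1.008 + 3×14.007 + 4×15.999 = 193.12 g/mol.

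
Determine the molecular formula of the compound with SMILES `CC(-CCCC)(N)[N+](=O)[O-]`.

C6H14N2O2

Heavy atoms from the SMILES: 6 C, 2 N, 2 O.
Implicit hydrogens by atom environment:
  3 × C: 2 H each → 6
  2 × C: 3 H each → 6
  1 × C: no H
  1 × N: 2 H
  1 × N (charge +1): no H
  1 × O: no H
  1 × O (charge -1): no H
  Total hydrogens = 14.
Molecular formula: C6H14N2O2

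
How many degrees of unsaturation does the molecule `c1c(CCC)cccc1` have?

4

Molecular formula from the SMILES: C9H12.
DoU = (2C + 2 + N − H − X)/2 = (2·9 + 2 + 0 − 12 − 0)/2 = 8/2 = 4.
(Structurally: 1 ring(s) + 3 π bond(s) = 4.)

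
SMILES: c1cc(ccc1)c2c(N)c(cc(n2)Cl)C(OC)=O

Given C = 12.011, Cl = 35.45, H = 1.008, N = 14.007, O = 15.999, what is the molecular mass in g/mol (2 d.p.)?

262.69

Molecular formula: C13H11ClN2O2.
M = 13×12.011 + 1×35.45 + 11×1.008 + 2×14.007 + 2×15.999 = 262.69 g/mol.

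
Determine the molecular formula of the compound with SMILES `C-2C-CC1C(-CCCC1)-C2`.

C10H18

Heavy atoms from the SMILES: 10 C.
Implicit hydrogens by atom environment:
  8 × C: 2 H each → 16
  2 × C: 1 H each → 2
  Total hydrogens = 18.
Molecular formula: C10H18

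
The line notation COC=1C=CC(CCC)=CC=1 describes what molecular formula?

Heavy atoms from the SMILES: 10 C, 1 O.
Implicit hydrogens by atom environment:
  4 × C (aromatic): 1 H each → 4
  2 × C: 3 H each → 6
  2 × C: 2 H each → 4
  2 × C (aromatic): no H
  1 × O: no H
  Total hydrogens = 14.
Molecular formula: C10H14O

C10H14O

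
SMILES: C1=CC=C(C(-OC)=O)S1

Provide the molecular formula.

C6H6O2S

Heavy atoms from the SMILES: 6 C, 2 O, 1 S.
Implicit hydrogens by atom environment:
  3 × C (aromatic): 1 H each → 3
  2 × O: no H
  1 × C: 3 H
  1 × C (aromatic): no H
  1 × C: no H
  1 × S (aromatic): no H
  Total hydrogens = 6.
Molecular formula: C6H6O2S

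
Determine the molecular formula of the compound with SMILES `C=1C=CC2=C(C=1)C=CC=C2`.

C10H8

Heavy atoms from the SMILES: 10 C.
Implicit hydrogens by atom environment:
  8 × C (aromatic): 1 H each → 8
  2 × C (aromatic): no H
  Total hydrogens = 8.
Molecular formula: C10H8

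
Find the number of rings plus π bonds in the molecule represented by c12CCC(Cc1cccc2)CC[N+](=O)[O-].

Molecular formula from the SMILES: C12H15NO2.
DoU = (2C + 2 + N − H − X)/2 = (2·12 + 2 + 1 − 15 − 0)/2 = 12/2 = 6.
(Structurally: 2 ring(s) + 4 π bond(s) = 6.)

6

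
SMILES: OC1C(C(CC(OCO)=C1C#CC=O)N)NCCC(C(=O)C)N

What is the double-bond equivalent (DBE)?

6

Molecular formula from the SMILES: C15H23N3O5.
DoU = (2C + 2 + N − H − X)/2 = (2·15 + 2 + 3 − 23 − 0)/2 = 12/2 = 6.
(Structurally: 1 ring(s) + 5 π bond(s) = 6.)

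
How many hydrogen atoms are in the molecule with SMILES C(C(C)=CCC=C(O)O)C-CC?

Hydrogens are implicit in SMILES; fill each atom to its normal valence:
  4 × C: 2 H each → 8
  2 × C: 3 H each → 6
  2 × C: 1 H each → 2
  2 × C: no H
  2 × O: 1 H each → 2
  Total hydrogens = 18.

18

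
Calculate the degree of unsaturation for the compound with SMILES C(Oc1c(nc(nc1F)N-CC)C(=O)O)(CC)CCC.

Molecular formula from the SMILES: C13H20FN3O3.
DoU = (2C + 2 + N − H − X)/2 = (2·13 + 2 + 3 − 20 − 1)/2 = 10/2 = 5.
(Structurally: 1 ring(s) + 4 π bond(s) = 5.)

5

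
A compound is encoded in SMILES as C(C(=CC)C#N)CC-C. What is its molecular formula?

C8H13N

Heavy atoms from the SMILES: 8 C, 1 N.
Implicit hydrogens by atom environment:
  3 × C: 2 H each → 6
  2 × C: 3 H each → 6
  2 × C: no H
  1 × C: 1 H
  1 × N: no H
  Total hydrogens = 13.
Molecular formula: C8H13N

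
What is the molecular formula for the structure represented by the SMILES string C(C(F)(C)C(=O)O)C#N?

C5H6FNO2

Heavy atoms from the SMILES: 5 C, 1 F, 1 N, 2 O.
Implicit hydrogens by atom environment:
  3 × C: no H
  1 × C: 3 H
  1 × C: 2 H
  1 × F: no H
  1 × N: no H
  1 × O: 1 H
  1 × O: no H
  Total hydrogens = 6.
Molecular formula: C5H6FNO2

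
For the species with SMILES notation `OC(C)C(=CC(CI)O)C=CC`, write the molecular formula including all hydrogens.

Heavy atoms from the SMILES: 9 C, 1 I, 2 O.
Implicit hydrogens by atom environment:
  5 × C: 1 H each → 5
  2 × C: 3 H each → 6
  2 × O: 1 H each → 2
  1 × C: 2 H
  1 × C: no H
  1 × I: no H
  Total hydrogens = 15.
Molecular formula: C9H15IO2

C9H15IO2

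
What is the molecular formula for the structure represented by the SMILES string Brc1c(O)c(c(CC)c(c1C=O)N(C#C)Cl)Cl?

Heavy atoms from the SMILES: 1 Br, 11 C, 2 Cl, 1 N, 2 O.
Implicit hydrogens by atom environment:
  6 × C (aromatic): no H
  2 × C: 1 H each → 2
  2 × Cl: no H
  1 × Br: no H
  1 × C: 3 H
  1 × C: 2 H
  1 × C: no H
  1 × N: no H
  1 × O: 1 H
  1 × O: no H
  Total hydrogens = 8.
Molecular formula: C11H8BrCl2NO2

C11H8BrCl2NO2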